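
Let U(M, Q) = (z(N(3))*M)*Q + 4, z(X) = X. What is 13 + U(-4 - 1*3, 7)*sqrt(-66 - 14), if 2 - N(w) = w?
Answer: 13 + 212*I*sqrt(5) ≈ 13.0 + 474.05*I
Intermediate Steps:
N(w) = 2 - w
U(M, Q) = 4 - M*Q (U(M, Q) = ((2 - 1*3)*M)*Q + 4 = ((2 - 3)*M)*Q + 4 = (-M)*Q + 4 = -M*Q + 4 = 4 - M*Q)
13 + U(-4 - 1*3, 7)*sqrt(-66 - 14) = 13 + (4 - 1*(-4 - 1*3)*7)*sqrt(-66 - 14) = 13 + (4 - 1*(-4 - 3)*7)*sqrt(-80) = 13 + (4 - 1*(-7)*7)*(4*I*sqrt(5)) = 13 + (4 + 49)*(4*I*sqrt(5)) = 13 + 53*(4*I*sqrt(5)) = 13 + 212*I*sqrt(5)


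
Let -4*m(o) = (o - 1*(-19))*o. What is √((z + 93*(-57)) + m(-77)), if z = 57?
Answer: I*√25442/2 ≈ 79.753*I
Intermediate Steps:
m(o) = -o*(19 + o)/4 (m(o) = -(o - 1*(-19))*o/4 = -(o + 19)*o/4 = -(19 + o)*o/4 = -o*(19 + o)/4)
√((z + 93*(-57)) + m(-77)) = √((57 + 93*(-57)) - ¼*(-77)*(19 - 77)) = √((57 - 5301) - ¼*(-77)*(-58)) = √(-5244 - 2233/2) = √(-12721/2) = I*√25442/2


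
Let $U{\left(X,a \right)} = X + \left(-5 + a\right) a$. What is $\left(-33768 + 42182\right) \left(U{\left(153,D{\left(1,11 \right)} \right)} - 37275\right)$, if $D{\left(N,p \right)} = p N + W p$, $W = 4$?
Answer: $-289206008$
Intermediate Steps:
$D{\left(N,p \right)} = 4 p + N p$ ($D{\left(N,p \right)} = p N + 4 p = N p + 4 p = 4 p + N p$)
$U{\left(X,a \right)} = X + a \left(-5 + a\right)$
$\left(-33768 + 42182\right) \left(U{\left(153,D{\left(1,11 \right)} \right)} - 37275\right) = \left(-33768 + 42182\right) \left(\left(153 + \left(11 \left(4 + 1\right)\right)^{2} - 5 \cdot 11 \left(4 + 1\right)\right) - 37275\right) = 8414 \left(\left(153 + \left(11 \cdot 5\right)^{2} - 5 \cdot 11 \cdot 5\right) - 37275\right) = 8414 \left(\left(153 + 55^{2} - 275\right) - 37275\right) = 8414 \left(\left(153 + 3025 - 275\right) - 37275\right) = 8414 \left(2903 - 37275\right) = 8414 \left(-34372\right) = -289206008$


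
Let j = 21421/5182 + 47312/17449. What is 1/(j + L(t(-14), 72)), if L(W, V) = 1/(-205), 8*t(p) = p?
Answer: 18536247190/126793470947 ≈ 0.14619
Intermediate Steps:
t(p) = p/8
L(W, V) = -1/205
j = 618945813/90420718 (j = 21421*(1/5182) + 47312*(1/17449) = 21421/5182 + 47312/17449 = 618945813/90420718 ≈ 6.8452)
1/(j + L(t(-14), 72)) = 1/(618945813/90420718 - 1/205) = 1/(126793470947/18536247190) = 18536247190/126793470947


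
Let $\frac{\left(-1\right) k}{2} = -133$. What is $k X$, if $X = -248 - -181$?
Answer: $-17822$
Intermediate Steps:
$k = 266$ ($k = \left(-2\right) \left(-133\right) = 266$)
$X = -67$ ($X = -248 + 181 = -67$)
$k X = 266 \left(-67\right) = -17822$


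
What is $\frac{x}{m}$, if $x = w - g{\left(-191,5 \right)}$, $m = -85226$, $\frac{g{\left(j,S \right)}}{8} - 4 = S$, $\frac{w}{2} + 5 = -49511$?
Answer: $\frac{49552}{42613} \approx 1.1628$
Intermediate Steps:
$w = -99032$ ($w = -10 + 2 \left(-49511\right) = -10 - 99022 = -99032$)
$g{\left(j,S \right)} = 32 + 8 S$
$x = -99104$ ($x = -99032 - \left(32 + 8 \cdot 5\right) = -99032 - \left(32 + 40\right) = -99032 - 72 = -99104$)
$\frac{x}{m} = - \frac{99104}{-85226} = \left(-99104\right) \left(- \frac{1}{85226}\right) = \frac{49552}{42613}$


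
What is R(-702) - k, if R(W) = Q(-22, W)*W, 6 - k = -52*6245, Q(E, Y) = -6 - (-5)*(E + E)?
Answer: -166094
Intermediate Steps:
Q(E, Y) = -6 + 10*E (Q(E, Y) = -6 - (-5)*2*E = -6 - (-10)*E = -6 + 10*E)
k = 324746 (k = 6 - (-52)*6245 = 6 - 1*(-324740) = 6 + 324740 = 324746)
R(W) = -226*W (R(W) = (-6 + 10*(-22))*W = (-6 - 220)*W = -226*W)
R(-702) - k = -226*(-702) - 1*324746 = 158652 - 324746 = -166094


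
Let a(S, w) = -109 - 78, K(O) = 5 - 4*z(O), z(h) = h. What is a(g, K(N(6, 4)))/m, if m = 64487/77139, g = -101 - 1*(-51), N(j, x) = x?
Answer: -14424993/64487 ≈ -223.69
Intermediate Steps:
g = -50 (g = -101 + 51 = -50)
K(O) = 5 - 4*O
a(S, w) = -187
m = 64487/77139 (m = 64487*(1/77139) = 64487/77139 ≈ 0.83598)
a(g, K(N(6, 4)))/m = -187/64487/77139 = -187*77139/64487 = -14424993/64487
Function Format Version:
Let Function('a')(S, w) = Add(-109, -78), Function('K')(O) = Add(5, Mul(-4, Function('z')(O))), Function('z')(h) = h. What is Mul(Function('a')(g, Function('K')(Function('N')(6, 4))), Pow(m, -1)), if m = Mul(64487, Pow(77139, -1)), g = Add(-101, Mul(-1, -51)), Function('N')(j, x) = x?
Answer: Rational(-14424993, 64487) ≈ -223.69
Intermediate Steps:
g = -50 (g = Add(-101, 51) = -50)
Function('K')(O) = Add(5, Mul(-4, O))
Function('a')(S, w) = -187
m = Rational(64487, 77139) (m = Mul(64487, Rational(1, 77139)) = Rational(64487, 77139) ≈ 0.83598)
Mul(Function('a')(g, Function('K')(Function('N')(6, 4))), Pow(m, -1)) = Mul(-187, Pow(Rational(64487, 77139), -1)) = Mul(-187, Rational(77139, 64487)) = Rational(-14424993, 64487)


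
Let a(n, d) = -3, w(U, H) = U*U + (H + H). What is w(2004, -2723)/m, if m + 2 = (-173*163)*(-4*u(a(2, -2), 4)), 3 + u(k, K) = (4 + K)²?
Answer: 2005285/3440277 ≈ 0.58288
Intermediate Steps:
w(U, H) = U² + 2*H
u(k, K) = -3 + (4 + K)²
m = 6880554 (m = -2 + (-173*163)*(-4*(-3 + (4 + 4)²)) = -2 - (-112796)*(-3 + 8²) = -2 - (-112796)*(-3 + 64) = -2 - (-112796)*61 = -2 - 28199*(-244) = -2 + 6880556 = 6880554)
w(2004, -2723)/m = (2004² + 2*(-2723))/6880554 = (4016016 - 5446)*(1/6880554) = 4010570*(1/6880554) = 2005285/3440277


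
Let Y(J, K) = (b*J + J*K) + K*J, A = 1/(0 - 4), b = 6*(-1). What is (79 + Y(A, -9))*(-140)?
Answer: -11900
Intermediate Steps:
b = -6
A = -¼ (A = 1/(-4) = -¼ ≈ -0.25000)
Y(J, K) = -6*J + 2*J*K (Y(J, K) = (-6*J + J*K) + K*J = (-6*J + J*K) + J*K = -6*J + 2*J*K)
(79 + Y(A, -9))*(-140) = (79 + 2*(-¼)*(-3 - 9))*(-140) = (79 + 2*(-¼)*(-12))*(-140) = (79 + 6)*(-140) = 85*(-140) = -11900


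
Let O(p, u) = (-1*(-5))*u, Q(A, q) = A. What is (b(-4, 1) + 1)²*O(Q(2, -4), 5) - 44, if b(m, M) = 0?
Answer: -19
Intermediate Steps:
O(p, u) = 5*u
(b(-4, 1) + 1)²*O(Q(2, -4), 5) - 44 = (0 + 1)²*(5*5) - 44 = 1²*25 - 44 = 1*25 - 44 = 25 - 44 = -19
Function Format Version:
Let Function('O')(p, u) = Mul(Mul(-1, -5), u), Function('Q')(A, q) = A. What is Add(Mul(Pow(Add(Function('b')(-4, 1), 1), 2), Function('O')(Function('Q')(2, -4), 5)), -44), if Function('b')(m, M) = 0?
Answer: -19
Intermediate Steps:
Function('O')(p, u) = Mul(5, u)
Add(Mul(Pow(Add(Function('b')(-4, 1), 1), 2), Function('O')(Function('Q')(2, -4), 5)), -44) = Add(Mul(Pow(Add(0, 1), 2), Mul(5, 5)), -44) = Add(Mul(Pow(1, 2), 25), -44) = Add(Mul(1, 25), -44) = Add(25, -44) = -19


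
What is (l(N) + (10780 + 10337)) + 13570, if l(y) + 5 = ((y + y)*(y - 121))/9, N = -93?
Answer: 117314/3 ≈ 39105.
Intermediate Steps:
l(y) = -5 + 2*y*(-121 + y)/9 (l(y) = -5 + ((y + y)*(y - 121))/9 = -5 + ((2*y)*(-121 + y))*(1/9) = -5 + (2*y*(-121 + y))*(1/9) = -5 + 2*y*(-121 + y)/9)
(l(N) + (10780 + 10337)) + 13570 = ((-5 - 242/9*(-93) + (2/9)*(-93)**2) + (10780 + 10337)) + 13570 = ((-5 + 7502/3 + (2/9)*8649) + 21117) + 13570 = ((-5 + 7502/3 + 1922) + 21117) + 13570 = (13253/3 + 21117) + 13570 = 76604/3 + 13570 = 117314/3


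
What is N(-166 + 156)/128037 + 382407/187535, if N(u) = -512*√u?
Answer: 382407/187535 - 512*I*√10/128037 ≈ 2.0391 - 0.012645*I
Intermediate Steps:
N(-166 + 156)/128037 + 382407/187535 = -512*√(-166 + 156)/128037 + 382407/187535 = -512*I*√10*(1/128037) + 382407*(1/187535) = -512*I*√10*(1/128037) + 382407/187535 = -512*I*√10/128037 + 382407/187535 = 382407/187535 - 512*I*√10/128037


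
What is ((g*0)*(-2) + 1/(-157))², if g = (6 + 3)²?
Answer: 1/24649 ≈ 4.0570e-5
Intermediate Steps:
g = 81 (g = 9² = 81)
((g*0)*(-2) + 1/(-157))² = ((81*0)*(-2) + 1/(-157))² = (0*(-2) - 1/157)² = (0 - 1/157)² = (-1/157)² = 1/24649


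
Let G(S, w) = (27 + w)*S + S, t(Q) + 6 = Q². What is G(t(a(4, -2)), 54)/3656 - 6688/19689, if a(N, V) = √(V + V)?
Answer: -10149077/17995746 ≈ -0.56397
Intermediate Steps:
a(N, V) = √2*√V (a(N, V) = √(2*V) = √2*√V)
t(Q) = -6 + Q²
G(S, w) = S + S*(27 + w) (G(S, w) = S*(27 + w) + S = S + S*(27 + w))
G(t(a(4, -2)), 54)/3656 - 6688/19689 = ((-6 + (√2*√(-2))²)*(28 + 54))/3656 - 6688/19689 = ((-6 + (√2*(I*√2))²)*82)*(1/3656) - 6688*1/19689 = ((-6 + (2*I)²)*82)*(1/3656) - 6688/19689 = ((-6 - 4)*82)*(1/3656) - 6688/19689 = -10*82*(1/3656) - 6688/19689 = -820*1/3656 - 6688/19689 = -205/914 - 6688/19689 = -10149077/17995746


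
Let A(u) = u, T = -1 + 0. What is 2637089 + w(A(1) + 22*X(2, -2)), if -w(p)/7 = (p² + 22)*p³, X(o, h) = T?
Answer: 32651990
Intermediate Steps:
T = -1
X(o, h) = -1
w(p) = -7*p³*(22 + p²) (w(p) = -7*(p² + 22)*p³ = -7*(22 + p²)*p³ = -7*p³*(22 + p²))
2637089 + w(A(1) + 22*X(2, -2)) = 2637089 + 7*(1 + 22*(-1))³*(-22 - (1 + 22*(-1))²) = 2637089 + 7*(1 - 22)³*(-22 - (1 - 22)²) = 2637089 + 7*(-21)³*(-22 - 1*(-21)²) = 2637089 + 7*(-9261)*(-22 - 1*441) = 2637089 + 7*(-9261)*(-22 - 441) = 2637089 + 7*(-9261)*(-463) = 2637089 + 30014901 = 32651990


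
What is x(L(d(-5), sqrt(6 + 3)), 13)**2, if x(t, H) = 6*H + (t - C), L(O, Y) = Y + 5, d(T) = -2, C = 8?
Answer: 6084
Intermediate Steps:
L(O, Y) = 5 + Y
x(t, H) = -8 + t + 6*H (x(t, H) = 6*H + (t - 1*8) = 6*H + (t - 8) = 6*H + (-8 + t) = -8 + t + 6*H)
x(L(d(-5), sqrt(6 + 3)), 13)**2 = (-8 + (5 + sqrt(6 + 3)) + 6*13)**2 = (-8 + (5 + sqrt(9)) + 78)**2 = (-8 + (5 + 3) + 78)**2 = (-8 + 8 + 78)**2 = 78**2 = 6084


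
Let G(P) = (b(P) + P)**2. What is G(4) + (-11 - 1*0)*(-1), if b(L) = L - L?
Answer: 27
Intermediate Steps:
b(L) = 0
G(P) = P**2 (G(P) = (0 + P)**2 = P**2)
G(4) + (-11 - 1*0)*(-1) = 4**2 + (-11 - 1*0)*(-1) = 16 + (-11 + 0)*(-1) = 16 - 11*(-1) = 16 + 11 = 27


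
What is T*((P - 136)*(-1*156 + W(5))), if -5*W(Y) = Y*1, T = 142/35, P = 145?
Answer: -200646/35 ≈ -5732.7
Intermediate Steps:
T = 142/35 (T = 142*(1/35) = 142/35 ≈ 4.0571)
W(Y) = -Y/5
T*((P - 136)*(-1*156 + W(5))) = 142*((145 - 136)*(-1*156 - 1/5*5))/35 = 142*(9*(-156 - 1))/35 = 142*(9*(-157))/35 = (142/35)*(-1413) = -200646/35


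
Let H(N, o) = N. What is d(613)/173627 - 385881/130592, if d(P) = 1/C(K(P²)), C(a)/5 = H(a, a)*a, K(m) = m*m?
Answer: -6679200140608871578817170100710543/2260412160128106222438761892420320 ≈ -2.9549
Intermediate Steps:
K(m) = m²
C(a) = 5*a² (C(a) = 5*(a*a) = 5*a²)
d(P) = 1/(5*P⁸) (d(P) = 1/(5*((P²)²)²) = 1/(5*(P⁴)²) = 1/(5*P⁸))
d(613)/173627 - 385881/130592 = ((⅕)/613⁸)/173627 - 385881/130592 = ((⅕)*(1/19938101205828371332321))*(1/173627) - 385881*1/130592 = (1/99690506029141856661605)*(1/173627) - 385881/130592 = 1/17308963490321813146584491335 - 385881/130592 = -6679200140608871578817170100710543/2260412160128106222438761892420320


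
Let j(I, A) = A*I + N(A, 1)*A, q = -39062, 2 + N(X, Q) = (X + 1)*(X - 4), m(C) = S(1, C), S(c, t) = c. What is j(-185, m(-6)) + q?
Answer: -39255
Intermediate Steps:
m(C) = 1
N(X, Q) = -2 + (1 + X)*(-4 + X) (N(X, Q) = -2 + (X + 1)*(X - 4) = -2 + (1 + X)*(-4 + X))
j(I, A) = A*I + A*(-6 + A² - 3*A) (j(I, A) = A*I + (-6 + A² - 3*A)*A = A*I + A*(-6 + A² - 3*A))
j(-185, m(-6)) + q = 1*(-6 - 185 + 1² - 3*1) - 39062 = 1*(-6 - 185 + 1 - 3) - 39062 = 1*(-193) - 39062 = -193 - 39062 = -39255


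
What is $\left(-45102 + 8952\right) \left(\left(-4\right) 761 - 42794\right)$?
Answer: $1657043700$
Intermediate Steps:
$\left(-45102 + 8952\right) \left(\left(-4\right) 761 - 42794\right) = - 36150 \left(-3044 - 42794\right) = \left(-36150\right) \left(-45838\right) = 1657043700$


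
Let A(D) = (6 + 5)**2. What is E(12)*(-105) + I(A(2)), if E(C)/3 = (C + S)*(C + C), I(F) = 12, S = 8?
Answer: -151188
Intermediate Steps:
A(D) = 121 (A(D) = 11**2 = 121)
E(C) = 6*C*(8 + C) (E(C) = 3*((C + 8)*(C + C)) = 3*((8 + C)*(2*C)) = 3*(2*C*(8 + C)) = 6*C*(8 + C))
E(12)*(-105) + I(A(2)) = (6*12*(8 + 12))*(-105) + 12 = (6*12*20)*(-105) + 12 = 1440*(-105) + 12 = -151200 + 12 = -151188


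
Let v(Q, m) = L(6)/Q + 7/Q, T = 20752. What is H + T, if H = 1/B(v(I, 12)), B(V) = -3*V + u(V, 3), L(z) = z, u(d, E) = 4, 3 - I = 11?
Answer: 1473400/71 ≈ 20752.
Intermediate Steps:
I = -8 (I = 3 - 1*11 = 3 - 11 = -8)
v(Q, m) = 13/Q (v(Q, m) = 6/Q + 7/Q = 13/Q)
B(V) = 4 - 3*V (B(V) = -3*V + 4 = 4 - 3*V)
H = 8/71 (H = 1/(4 - 39/(-8)) = 1/(4 - 39*(-1)/8) = 1/(4 - 3*(-13/8)) = 1/(4 + 39/8) = 1/(71/8) = 8/71 ≈ 0.11268)
H + T = 8/71 + 20752 = 1473400/71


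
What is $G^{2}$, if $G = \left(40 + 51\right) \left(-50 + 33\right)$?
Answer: $2393209$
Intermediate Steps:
$G = -1547$ ($G = 91 \left(-17\right) = -1547$)
$G^{2} = \left(-1547\right)^{2} = 2393209$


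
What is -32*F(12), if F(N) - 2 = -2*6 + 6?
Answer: 128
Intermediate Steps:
F(N) = -4 (F(N) = 2 + (-2*6 + 6) = 2 + (-12 + 6) = 2 - 6 = -4)
-32*F(12) = -32*(-4) = 128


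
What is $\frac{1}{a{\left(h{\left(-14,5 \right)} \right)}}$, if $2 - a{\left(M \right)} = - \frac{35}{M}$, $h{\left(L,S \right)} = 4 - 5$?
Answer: $- \frac{1}{33} \approx -0.030303$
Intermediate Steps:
$h{\left(L,S \right)} = -1$
$a{\left(M \right)} = 2 + \frac{35}{M}$ ($a{\left(M \right)} = 2 - - \frac{35}{M} = 2 + \frac{35}{M}$)
$\frac{1}{a{\left(h{\left(-14,5 \right)} \right)}} = \frac{1}{2 + \frac{35}{-1}} = \frac{1}{2 + 35 \left(-1\right)} = \frac{1}{2 - 35} = \frac{1}{-33} = - \frac{1}{33}$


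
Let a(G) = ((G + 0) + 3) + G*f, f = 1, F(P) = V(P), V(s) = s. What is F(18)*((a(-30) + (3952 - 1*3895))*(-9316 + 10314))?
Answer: 0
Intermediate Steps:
F(P) = P
a(G) = 3 + 2*G (a(G) = ((G + 0) + 3) + G*1 = (G + 3) + G = (3 + G) + G = 3 + 2*G)
F(18)*((a(-30) + (3952 - 1*3895))*(-9316 + 10314)) = 18*(((3 + 2*(-30)) + (3952 - 1*3895))*(-9316 + 10314)) = 18*(((3 - 60) + (3952 - 3895))*998) = 18*((-57 + 57)*998) = 18*(0*998) = 18*0 = 0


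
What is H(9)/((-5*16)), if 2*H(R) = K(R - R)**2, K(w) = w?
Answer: 0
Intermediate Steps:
H(R) = 0 (H(R) = (R - R)**2/2 = (1/2)*0**2 = (1/2)*0 = 0)
H(9)/((-5*16)) = 0/((-5*16)) = 0/(-80) = 0*(-1/80) = 0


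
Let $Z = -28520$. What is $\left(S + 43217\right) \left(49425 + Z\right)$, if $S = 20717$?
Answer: $1336540270$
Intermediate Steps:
$\left(S + 43217\right) \left(49425 + Z\right) = \left(20717 + 43217\right) \left(49425 - 28520\right) = 63934 \cdot 20905 = 1336540270$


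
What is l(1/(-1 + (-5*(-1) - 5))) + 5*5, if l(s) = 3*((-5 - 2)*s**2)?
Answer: 4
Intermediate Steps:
l(s) = -21*s**2 (l(s) = 3*(-7*s**2) = -21*s**2)
l(1/(-1 + (-5*(-1) - 5))) + 5*5 = -21/(-1 + (-5*(-1) - 5))**2 + 5*5 = -21/(-1 + (5 - 5))**2 + 25 = -21/(-1 + 0)**2 + 25 = -21*(1/(-1))**2 + 25 = -21*(-1)**2 + 25 = -21*1 + 25 = -21 + 25 = 4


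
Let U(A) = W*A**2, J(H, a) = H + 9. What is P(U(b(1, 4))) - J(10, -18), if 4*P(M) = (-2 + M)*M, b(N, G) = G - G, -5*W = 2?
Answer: -19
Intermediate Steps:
W = -2/5 (W = -1/5*2 = -2/5 ≈ -0.40000)
J(H, a) = 9 + H
b(N, G) = 0
U(A) = -2*A**2/5
P(M) = M*(-2 + M)/4 (P(M) = ((-2 + M)*M)/4 = (M*(-2 + M))/4 = M*(-2 + M)/4)
P(U(b(1, 4))) - J(10, -18) = (-2/5*0**2)*(-2 - 2/5*0**2)/4 - (9 + 10) = (-2/5*0)*(-2 - 2/5*0)/4 - 1*19 = (1/4)*0*(-2 + 0) - 19 = (1/4)*0*(-2) - 19 = 0 - 19 = -19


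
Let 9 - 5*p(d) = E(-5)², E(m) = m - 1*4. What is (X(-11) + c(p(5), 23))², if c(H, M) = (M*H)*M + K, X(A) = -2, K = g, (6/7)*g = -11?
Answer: 52428634729/900 ≈ 5.8254e+7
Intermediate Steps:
g = -77/6 (g = (7/6)*(-11) = -77/6 ≈ -12.833)
K = -77/6 ≈ -12.833
E(m) = -4 + m (E(m) = m - 4 = -4 + m)
p(d) = -72/5 (p(d) = 9/5 - (-4 - 5)²/5 = 9/5 - ⅕*(-9)² = 9/5 - ⅕*81 = 9/5 - 81/5 = -72/5)
c(H, M) = -77/6 + H*M² (c(H, M) = (M*H)*M - 77/6 = (H*M)*M - 77/6 = H*M² - 77/6 = -77/6 + H*M²)
(X(-11) + c(p(5), 23))² = (-2 + (-77/6 - 72/5*23²))² = (-2 + (-77/6 - 72/5*529))² = (-2 + (-77/6 - 38088/5))² = (-2 - 228913/30)² = (-228973/30)² = 52428634729/900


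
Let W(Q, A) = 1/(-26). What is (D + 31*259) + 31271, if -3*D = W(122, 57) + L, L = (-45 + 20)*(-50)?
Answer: 1010967/26 ≈ 38883.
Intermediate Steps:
W(Q, A) = -1/26
L = 1250 (L = -25*(-50) = 1250)
D = -10833/26 (D = -(-1/26 + 1250)/3 = -⅓*32499/26 = -10833/26 ≈ -416.65)
(D + 31*259) + 31271 = (-10833/26 + 31*259) + 31271 = (-10833/26 + 8029) + 31271 = 197921/26 + 31271 = 1010967/26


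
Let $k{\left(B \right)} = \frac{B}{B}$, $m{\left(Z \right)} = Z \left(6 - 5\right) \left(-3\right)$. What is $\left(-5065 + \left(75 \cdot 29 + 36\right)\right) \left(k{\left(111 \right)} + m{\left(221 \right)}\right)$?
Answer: $1889348$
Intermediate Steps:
$m{\left(Z \right)} = - 3 Z$ ($m{\left(Z \right)} = Z \left(6 - 5\right) \left(-3\right) = Z 1 \left(-3\right) = Z \left(-3\right) = - 3 Z$)
$k{\left(B \right)} = 1$
$\left(-5065 + \left(75 \cdot 29 + 36\right)\right) \left(k{\left(111 \right)} + m{\left(221 \right)}\right) = \left(-5065 + \left(75 \cdot 29 + 36\right)\right) \left(1 - 663\right) = \left(-5065 + \left(2175 + 36\right)\right) \left(1 - 663\right) = \left(-5065 + 2211\right) \left(-662\right) = \left(-2854\right) \left(-662\right) = 1889348$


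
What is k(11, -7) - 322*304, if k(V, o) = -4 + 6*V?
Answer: -97826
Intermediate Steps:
k(11, -7) - 322*304 = (-4 + 6*11) - 322*304 = (-4 + 66) - 97888 = 62 - 97888 = -97826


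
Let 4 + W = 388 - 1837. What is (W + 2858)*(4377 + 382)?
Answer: 6686395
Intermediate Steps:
W = -1453 (W = -4 + (388 - 1837) = -4 - 1449 = -1453)
(W + 2858)*(4377 + 382) = (-1453 + 2858)*(4377 + 382) = 1405*4759 = 6686395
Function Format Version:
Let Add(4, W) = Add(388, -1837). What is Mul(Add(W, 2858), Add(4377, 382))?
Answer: 6686395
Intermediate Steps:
W = -1453 (W = Add(-4, Add(388, -1837)) = Add(-4, -1449) = -1453)
Mul(Add(W, 2858), Add(4377, 382)) = Mul(Add(-1453, 2858), Add(4377, 382)) = Mul(1405, 4759) = 6686395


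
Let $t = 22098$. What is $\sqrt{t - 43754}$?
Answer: $2 i \sqrt{5414} \approx 147.16 i$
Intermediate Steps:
$\sqrt{t - 43754} = \sqrt{22098 - 43754} = \sqrt{-21656} = 2 i \sqrt{5414}$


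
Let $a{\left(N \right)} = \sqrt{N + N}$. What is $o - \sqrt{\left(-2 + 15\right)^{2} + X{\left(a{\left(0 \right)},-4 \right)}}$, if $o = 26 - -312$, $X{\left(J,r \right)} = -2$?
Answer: $338 - \sqrt{167} \approx 325.08$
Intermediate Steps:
$a{\left(N \right)} = \sqrt{2} \sqrt{N}$ ($a{\left(N \right)} = \sqrt{2 N} = \sqrt{2} \sqrt{N}$)
$o = 338$ ($o = 26 + 312 = 338$)
$o - \sqrt{\left(-2 + 15\right)^{2} + X{\left(a{\left(0 \right)},-4 \right)}} = 338 - \sqrt{\left(-2 + 15\right)^{2} - 2} = 338 - \sqrt{13^{2} - 2} = 338 - \sqrt{169 - 2} = 338 - \sqrt{167}$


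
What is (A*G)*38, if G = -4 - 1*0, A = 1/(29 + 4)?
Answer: -152/33 ≈ -4.6061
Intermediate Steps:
A = 1/33 ≈ 0.030303
G = -4 (G = -4 + 0 = -4)
(A*G)*38 = ((1/33)*(-4))*38 = -4/33*38 = -152/33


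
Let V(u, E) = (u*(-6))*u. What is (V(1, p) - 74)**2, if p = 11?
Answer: 6400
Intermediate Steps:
V(u, E) = -6*u**2 (V(u, E) = (-6*u)*u = -6*u**2)
(V(1, p) - 74)**2 = (-6*1**2 - 74)**2 = (-6*1 - 74)**2 = (-6 - 74)**2 = (-80)**2 = 6400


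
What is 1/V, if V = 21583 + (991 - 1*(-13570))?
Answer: 1/36144 ≈ 2.7667e-5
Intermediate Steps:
V = 36144 (V = 21583 + (991 + 13570) = 21583 + 14561 = 36144)
1/V = 1/36144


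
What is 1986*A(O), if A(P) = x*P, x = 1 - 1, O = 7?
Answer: 0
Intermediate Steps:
x = 0
A(P) = 0 (A(P) = 0*P = 0)
1986*A(O) = 1986*0 = 0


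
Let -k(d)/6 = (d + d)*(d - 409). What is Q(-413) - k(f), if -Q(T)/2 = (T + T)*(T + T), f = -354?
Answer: 1876672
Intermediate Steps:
Q(T) = -8*T² (Q(T) = -2*(T + T)*(T + T) = -2*2*T*2*T = -8*T²)
k(d) = -12*d*(-409 + d) (k(d) = -6*(d + d)*(d - 409) = -6*2*d*(-409 + d) = -12*d*(-409 + d))
Q(-413) - k(f) = -8*(-413)² - 12*(-354)*(409 - 1*(-354)) = -8*170569 - 12*(-354)*(409 + 354) = -1364552 - 12*(-354)*763 = -1364552 - 1*(-3241224) = -1364552 + 3241224 = 1876672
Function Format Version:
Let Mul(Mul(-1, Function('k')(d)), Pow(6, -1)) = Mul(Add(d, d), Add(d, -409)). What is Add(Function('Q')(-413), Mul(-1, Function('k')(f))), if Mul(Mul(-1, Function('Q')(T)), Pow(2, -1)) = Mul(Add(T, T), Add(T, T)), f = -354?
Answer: 1876672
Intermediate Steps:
Function('Q')(T) = Mul(-8, Pow(T, 2)) (Function('Q')(T) = Mul(-2, Mul(Add(T, T), Add(T, T))) = Mul(-2, Mul(Mul(2, T), Mul(2, T))) = Mul(-2, Mul(4, Pow(T, 2))) = Mul(-8, Pow(T, 2)))
Function('k')(d) = Mul(-12, d, Add(-409, d)) (Function('k')(d) = Mul(-6, Mul(Add(d, d), Add(d, -409))) = Mul(-6, Mul(Mul(2, d), Add(-409, d))) = Mul(-6, Mul(2, d, Add(-409, d))) = Mul(-12, d, Add(-409, d)))
Add(Function('Q')(-413), Mul(-1, Function('k')(f))) = Add(Mul(-8, Pow(-413, 2)), Mul(-1, Mul(12, -354, Add(409, Mul(-1, -354))))) = Add(Mul(-8, 170569), Mul(-1, Mul(12, -354, Add(409, 354)))) = Add(-1364552, Mul(-1, Mul(12, -354, 763))) = Add(-1364552, Mul(-1, -3241224)) = Add(-1364552, 3241224) = 1876672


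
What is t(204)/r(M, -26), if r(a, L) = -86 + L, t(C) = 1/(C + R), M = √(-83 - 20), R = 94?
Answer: -1/33376 ≈ -2.9962e-5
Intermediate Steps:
M = I*√103 (M = √(-103) = I*√103 ≈ 10.149*I)
t(C) = 1/(94 + C) (t(C) = 1/(C + 94) = 1/(94 + C))
t(204)/r(M, -26) = 1/((94 + 204)*(-86 - 26)) = 1/(298*(-112)) = (1/298)*(-1/112) = -1/33376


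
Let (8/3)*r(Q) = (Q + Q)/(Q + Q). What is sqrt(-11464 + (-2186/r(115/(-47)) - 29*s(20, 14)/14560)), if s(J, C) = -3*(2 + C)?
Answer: I*sqrt(128884771470)/2730 ≈ 131.5*I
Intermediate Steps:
s(J, C) = -6 - 3*C
r(Q) = 3/8 (r(Q) = 3*((Q + Q)/(Q + Q))/8 = 3*((2*Q)/((2*Q)))/8 = 3*((2*Q)*(1/(2*Q)))/8 = (3/8)*1 = 3/8)
sqrt(-11464 + (-2186/r(115/(-47)) - 29*s(20, 14)/14560)) = sqrt(-11464 + (-2186/3/8 - 29*(-6 - 3*14)/14560)) = sqrt(-11464 + (-2186*8/3 - 29*(-6 - 42)*(1/14560))) = sqrt(-11464 + (-17488/3 - 29*(-48)*(1/14560))) = sqrt(-11464 + (-17488/3 + 1392*(1/14560))) = sqrt(-11464 + (-17488/3 + 87/910)) = sqrt(-11464 - 15913819/2730) = sqrt(-47210539/2730) = I*sqrt(128884771470)/2730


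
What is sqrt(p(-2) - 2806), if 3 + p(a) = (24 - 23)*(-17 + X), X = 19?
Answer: I*sqrt(2807) ≈ 52.981*I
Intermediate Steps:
p(a) = -1 (p(a) = -3 + (24 - 23)*(-17 + 19) = -3 + 1*2 = -3 + 2 = -1)
sqrt(p(-2) - 2806) = sqrt(-1 - 2806) = sqrt(-2807) = I*sqrt(2807)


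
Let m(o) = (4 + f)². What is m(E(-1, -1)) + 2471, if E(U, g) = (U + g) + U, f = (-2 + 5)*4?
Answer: 2727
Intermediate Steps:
f = 12 (f = 3*4 = 12)
E(U, g) = g + 2*U
m(o) = 256 (m(o) = (4 + 12)² = 16² = 256)
m(E(-1, -1)) + 2471 = 256 + 2471 = 2727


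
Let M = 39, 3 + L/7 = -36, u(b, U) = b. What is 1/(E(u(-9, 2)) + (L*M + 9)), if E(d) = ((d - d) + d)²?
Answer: -1/10557 ≈ -9.4724e-5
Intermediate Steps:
L = -273 (L = -21 + 7*(-36) = -21 - 252 = -273)
E(d) = d² (E(d) = (0 + d)² = d²)
1/(E(u(-9, 2)) + (L*M + 9)) = 1/((-9)² + (-273*39 + 9)) = 1/(81 + (-10647 + 9)) = 1/(81 - 10638) = 1/(-10557) = -1/10557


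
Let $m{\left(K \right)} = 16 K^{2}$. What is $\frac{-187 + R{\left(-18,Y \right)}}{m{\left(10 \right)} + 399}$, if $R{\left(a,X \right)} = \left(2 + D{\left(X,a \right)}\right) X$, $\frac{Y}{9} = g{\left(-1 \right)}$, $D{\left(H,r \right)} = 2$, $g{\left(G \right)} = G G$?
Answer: $- \frac{151}{1999} \approx -0.075538$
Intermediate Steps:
$g{\left(G \right)} = G^{2}$
$Y = 9$ ($Y = 9 \left(-1\right)^{2} = 9 \cdot 1 = 9$)
$R{\left(a,X \right)} = 4 X$ ($R{\left(a,X \right)} = \left(2 + 2\right) X = 4 X$)
$\frac{-187 + R{\left(-18,Y \right)}}{m{\left(10 \right)} + 399} = \frac{-187 + 4 \cdot 9}{16 \cdot 10^{2} + 399} = \frac{-187 + 36}{16 \cdot 100 + 399} = - \frac{151}{1600 + 399} = - \frac{151}{1999}$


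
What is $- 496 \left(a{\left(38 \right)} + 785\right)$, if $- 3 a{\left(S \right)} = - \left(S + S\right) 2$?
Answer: $- \frac{1243472}{3} \approx -4.1449 \cdot 10^{5}$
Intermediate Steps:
$a{\left(S \right)} = \frac{4 S}{3}$ ($a{\left(S \right)} = - \frac{\left(-1\right) \left(S + S\right) 2}{3} = - \frac{\left(-1\right) 2 S 2}{3} = - \frac{\left(-1\right) 4 S}{3} = - \frac{\left(-4\right) S}{3} = \frac{4 S}{3}$)
$- 496 \left(a{\left(38 \right)} + 785\right) = - 496 \left(\frac{4}{3} \cdot 38 + 785\right) = - 496 \left(\frac{152}{3} + 785\right) = \left(-496\right) \frac{2507}{3} = - \frac{1243472}{3}$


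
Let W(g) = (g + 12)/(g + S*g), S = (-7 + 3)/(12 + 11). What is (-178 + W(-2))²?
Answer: 12229009/361 ≈ 33875.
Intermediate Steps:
S = -4/23 ≈ -0.17391
W(g) = 23*(12 + g)/(19*g) (W(g) = (g + 12)/(g - 4*g/23) = (12 + g)/((19*g/23)) = (12 + g)*(23/(19*g)) = 23*(12 + g)/(19*g))
(-178 + W(-2))² = (-178 + (23/19)*(12 - 2)/(-2))² = (-178 + (23/19)*(-½)*10)² = (-178 - 115/19)² = (-3497/19)² = 12229009/361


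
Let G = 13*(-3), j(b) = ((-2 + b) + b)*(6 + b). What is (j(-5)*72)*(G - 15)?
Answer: 46656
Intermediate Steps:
j(b) = (-2 + 2*b)*(6 + b)
G = -39
(j(-5)*72)*(G - 15) = ((-12 + 2*(-5)² + 10*(-5))*72)*(-39 - 15) = ((-12 + 2*25 - 50)*72)*(-54) = ((-12 + 50 - 50)*72)*(-54) = -12*72*(-54) = -864*(-54) = 46656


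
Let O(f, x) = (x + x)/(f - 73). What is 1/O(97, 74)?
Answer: 6/37 ≈ 0.16216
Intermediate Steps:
O(f, x) = 2*x/(-73 + f) (O(f, x) = (2*x)/(-73 + f) = 2*x/(-73 + f))
1/O(97, 74) = 1/(2*74/(-73 + 97)) = 1/(2*74/24) = 1/(2*74*(1/24)) = 1/(37/6) = 6/37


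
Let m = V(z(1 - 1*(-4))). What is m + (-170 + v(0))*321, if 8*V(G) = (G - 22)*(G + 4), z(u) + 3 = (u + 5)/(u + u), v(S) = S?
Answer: -54576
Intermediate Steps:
z(u) = -3 + (5 + u)/(2*u) (z(u) = -3 + (u + 5)/(u + u) = -3 + (5 + u)/((2*u)) = -3 + (5 + u)*(1/(2*u)) = -3 + (5 + u)/(2*u))
V(G) = (-22 + G)*(4 + G)/8 (V(G) = ((G - 22)*(G + 4))/8 = ((-22 + G)*(4 + G))/8 = (-22 + G)*(4 + G)/8)
m = -6 (m = -11 - 45*(1 - (1 - 1*(-4)))/(8*(1 - 1*(-4))) + (5*(1 - (1 - 1*(-4)))/(2*(1 - 1*(-4))))**2/8 = -11 - 45*(1 - (1 + 4))/(8*(1 + 4)) + (5*(1 - (1 + 4))/(2*(1 + 4)))**2/8 = -11 - 45*(1 - 1*5)/(8*5) + ((5/2)*(1 - 1*5)/5)**2/8 = -11 - 45*(1 - 5)/(8*5) + ((5/2)*(1/5)*(1 - 5))**2/8 = -11 - 45*(-4)/(8*5) + ((5/2)*(1/5)*(-4))**2/8 = -11 - 9/4*(-2) + (1/8)*(-2)**2 = -11 + 9/2 + (1/8)*4 = -11 + 9/2 + 1/2 = -6)
m + (-170 + v(0))*321 = -6 + (-170 + 0)*321 = -6 - 170*321 = -6 - 54570 = -54576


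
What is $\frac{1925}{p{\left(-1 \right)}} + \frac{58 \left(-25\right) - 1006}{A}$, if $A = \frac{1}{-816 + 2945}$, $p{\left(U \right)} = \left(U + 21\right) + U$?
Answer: $- \frac{99345731}{19} \approx -5.2287 \cdot 10^{6}$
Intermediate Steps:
$p{\left(U \right)} = 21 + 2 U$ ($p{\left(U \right)} = \left(21 + U\right) + U = 21 + 2 U$)
$A = \frac{1}{2129} \approx 0.0004697$
$\frac{1925}{p{\left(-1 \right)}} + \frac{58 \left(-25\right) - 1006}{A} = \frac{1925}{21 + 2 \left(-1\right)} + \left(58 \left(-25\right) - 1006\right) \frac{1}{\frac{1}{2129}} = \frac{1925}{21 - 2} + \left(-1450 - 1006\right) 2129 = \frac{1925}{19} - 5228824 = - \frac{99345731}{19}$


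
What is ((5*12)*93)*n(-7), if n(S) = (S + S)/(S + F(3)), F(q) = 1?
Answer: 13020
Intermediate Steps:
n(S) = 2*S/(1 + S) (n(S) = (S + S)/(S + 1) = (2*S)/(1 + S) = 2*S/(1 + S))
((5*12)*93)*n(-7) = ((5*12)*93)*(2*(-7)/(1 - 7)) = (60*93)*(2*(-7)/(-6)) = 5580*(2*(-7)*(-1/6)) = 5580*(7/3) = 13020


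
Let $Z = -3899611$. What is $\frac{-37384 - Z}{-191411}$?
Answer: $- \frac{3862227}{191411} \approx -20.178$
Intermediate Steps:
$\frac{-37384 - Z}{-191411} = \frac{-37384 - -3899611}{-191411} = \left(-37384 + 3899611\right) \left(- \frac{1}{191411}\right) = 3862227 \left(- \frac{1}{191411}\right) = - \frac{3862227}{191411}$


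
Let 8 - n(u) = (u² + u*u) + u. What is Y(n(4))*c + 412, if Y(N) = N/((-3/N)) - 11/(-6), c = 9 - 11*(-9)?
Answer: -27614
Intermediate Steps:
n(u) = 8 - u - 2*u² (n(u) = 8 - ((u² + u*u) + u) = 8 - ((u² + u²) + u) = 8 - (2*u² + u) = 8 - (u + 2*u²) = 8 + (-u - 2*u²) = 8 - u - 2*u²)
c = 108 (c = 9 + 99 = 108)
Y(N) = 11/6 - N²/3 (Y(N) = N*(-N/3) - 11*(-⅙) = -N²/3 + 11/6 = 11/6 - N²/3)
Y(n(4))*c + 412 = (11/6 - (8 - 1*4 - 2*4²)²/3)*108 + 412 = (11/6 - (8 - 4 - 2*16)²/3)*108 + 412 = (11/6 - (8 - 4 - 32)²/3)*108 + 412 = (11/6 - ⅓*(-28)²)*108 + 412 = (11/6 - ⅓*784)*108 + 412 = (11/6 - 784/3)*108 + 412 = -519/2*108 + 412 = -28026 + 412 = -27614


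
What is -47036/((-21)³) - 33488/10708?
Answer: 48382280/24791697 ≈ 1.9516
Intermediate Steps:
-47036/((-21)³) - 33488/10708 = -47036/(-9261) - 33488*1/10708 = -47036*(-1/9261) - 8372/2677 = 47036/9261 - 8372/2677 = 48382280/24791697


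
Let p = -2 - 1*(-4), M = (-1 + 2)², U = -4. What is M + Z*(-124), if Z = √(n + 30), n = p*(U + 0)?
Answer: 1 - 124*√22 ≈ -580.61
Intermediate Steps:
M = 1 (M = 1² = 1)
p = 2 (p = -2 + 4 = 2)
n = -8 (n = 2*(-4 + 0) = 2*(-4) = -8)
Z = √22 (Z = √(-8 + 30) = √22 ≈ 4.6904)
M + Z*(-124) = 1 + √22*(-124) = 1 - 124*√22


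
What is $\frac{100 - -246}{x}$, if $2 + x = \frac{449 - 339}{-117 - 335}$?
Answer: $- \frac{78196}{507} \approx -154.23$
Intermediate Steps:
$x = - \frac{507}{226}$ ($x = -2 + \frac{449 - 339}{-117 - 335} = -2 + \frac{110}{-452} = -2 + 110 \left(- \frac{1}{452}\right) = -2 - \frac{55}{226} = - \frac{507}{226} \approx -2.2434$)
$\frac{100 - -246}{x} = \frac{100 - -246}{- \frac{507}{226}} = \left(100 + 246\right) \left(- \frac{226}{507}\right) = 346 \left(- \frac{226}{507}\right) = - \frac{78196}{507}$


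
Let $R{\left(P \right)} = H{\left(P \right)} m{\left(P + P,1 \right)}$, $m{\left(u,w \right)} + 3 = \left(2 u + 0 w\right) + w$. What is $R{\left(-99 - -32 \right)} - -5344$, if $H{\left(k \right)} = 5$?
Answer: $3994$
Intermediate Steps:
$m{\left(u,w \right)} = -3 + w + 2 u$ ($m{\left(u,w \right)} = -3 + \left(\left(2 u + 0 w\right) + w\right) = -3 + \left(\left(2 u + 0\right) + w\right) = -3 + \left(2 u + w\right) = -3 + \left(w + 2 u\right) = -3 + w + 2 u$)
$R{\left(P \right)} = -10 + 20 P$ ($R{\left(P \right)} = 5 \left(-3 + 1 + 2 \left(P + P\right)\right) = 5 \left(-3 + 1 + 2 \cdot 2 P\right) = 5 \left(-3 + 1 + 4 P\right) = 5 \left(-2 + 4 P\right) = -10 + 20 P$)
$R{\left(-99 - -32 \right)} - -5344 = \left(-10 + 20 \left(-99 - -32\right)\right) - -5344 = \left(-10 + 20 \left(-99 + 32\right)\right) + 5344 = \left(-10 + 20 \left(-67\right)\right) + 5344 = \left(-10 - 1340\right) + 5344 = -1350 + 5344 = 3994$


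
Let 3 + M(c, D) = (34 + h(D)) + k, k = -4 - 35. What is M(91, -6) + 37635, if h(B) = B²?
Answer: 37663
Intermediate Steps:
k = -39
M(c, D) = -8 + D² (M(c, D) = -3 + ((34 + D²) - 39) = -3 + (-5 + D²) = -8 + D²)
M(91, -6) + 37635 = (-8 + (-6)²) + 37635 = (-8 + 36) + 37635 = 28 + 37635 = 37663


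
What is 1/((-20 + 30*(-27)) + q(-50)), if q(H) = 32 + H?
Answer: -1/848 ≈ -0.0011792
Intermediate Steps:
1/((-20 + 30*(-27)) + q(-50)) = 1/((-20 + 30*(-27)) + (32 - 50)) = 1/((-20 - 810) - 18) = 1/(-830 - 18) = 1/(-848) = -1/848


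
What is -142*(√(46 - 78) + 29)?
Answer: -4118 - 568*I*√2 ≈ -4118.0 - 803.27*I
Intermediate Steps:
-142*(√(46 - 78) + 29) = -142*(√(-32) + 29) = -142*(4*I*√2 + 29) = -142*(29 + 4*I*√2) = -4118 - 568*I*√2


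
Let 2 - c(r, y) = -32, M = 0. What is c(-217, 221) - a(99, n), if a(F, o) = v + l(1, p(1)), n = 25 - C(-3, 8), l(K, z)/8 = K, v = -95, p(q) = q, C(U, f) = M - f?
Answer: 121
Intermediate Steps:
C(U, f) = -f (C(U, f) = 0 - f = -f)
c(r, y) = 34 (c(r, y) = 2 - 1*(-32) = 2 + 32 = 34)
l(K, z) = 8*K
n = 33 (n = 25 - (-1)*8 = 25 - 1*(-8) = 25 + 8 = 33)
a(F, o) = -87 (a(F, o) = -95 + 8*1 = -95 + 8 = -87)
c(-217, 221) - a(99, n) = 34 - 1*(-87) = 34 + 87 = 121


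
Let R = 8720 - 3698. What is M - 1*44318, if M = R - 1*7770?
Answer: -47066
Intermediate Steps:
R = 5022
M = -2748 (M = 5022 - 1*7770 = 5022 - 7770 = -2748)
M - 1*44318 = -2748 - 1*44318 = -2748 - 44318 = -47066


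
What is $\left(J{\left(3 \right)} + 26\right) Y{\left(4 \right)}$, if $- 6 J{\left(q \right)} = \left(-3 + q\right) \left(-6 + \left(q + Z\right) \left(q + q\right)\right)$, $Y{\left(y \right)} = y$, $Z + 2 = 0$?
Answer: $104$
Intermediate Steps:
$Z = -2$ ($Z = -2 + 0 = -2$)
$J{\left(q \right)} = - \frac{\left(-6 + 2 q \left(-2 + q\right)\right) \left(-3 + q\right)}{6}$ ($J{\left(q \right)} = - \frac{\left(-3 + q\right) \left(-6 + \left(q - 2\right) \left(q + q\right)\right)}{6} = - \frac{\left(-3 + q\right) \left(-6 + \left(-2 + q\right) 2 q\right)}{6} = - \frac{\left(-3 + q\right) \left(-6 + 2 q \left(-2 + q\right)\right)}{6} = - \frac{\left(-6 + 2 q \left(-2 + q\right)\right) \left(-3 + q\right)}{6}$)
$\left(J{\left(3 \right)} + 26\right) Y{\left(4 \right)} = \left(\left(-3 - 3 - \frac{3^{3}}{3} + \frac{5 \cdot 3^{2}}{3}\right) + 26\right) 4 = \left(\left(-3 - 3 - 9 + \frac{5}{3} \cdot 9\right) + 26\right) 4 = \left(\left(-3 - 3 - 9 + 15\right) + 26\right) 4 = \left(0 + 26\right) 4 = 26 \cdot 4 = 104$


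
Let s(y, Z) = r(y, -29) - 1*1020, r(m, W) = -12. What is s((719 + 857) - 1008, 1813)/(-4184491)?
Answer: 1032/4184491 ≈ 0.00024662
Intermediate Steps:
s(y, Z) = -1032 (s(y, Z) = -12 - 1*1020 = -12 - 1020 = -1032)
s((719 + 857) - 1008, 1813)/(-4184491) = -1032/(-4184491) = -1032*(-1/4184491) = 1032/4184491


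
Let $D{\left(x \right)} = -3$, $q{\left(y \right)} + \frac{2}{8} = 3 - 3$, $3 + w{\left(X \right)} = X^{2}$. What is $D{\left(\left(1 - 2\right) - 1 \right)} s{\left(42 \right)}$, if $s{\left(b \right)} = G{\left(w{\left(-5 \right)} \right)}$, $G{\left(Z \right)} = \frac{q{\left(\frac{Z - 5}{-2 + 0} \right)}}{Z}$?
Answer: $\frac{3}{88} \approx 0.034091$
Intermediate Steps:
$w{\left(X \right)} = -3 + X^{2}$
$q{\left(y \right)} = - \frac{1}{4}$ ($q{\left(y \right)} = - \frac{1}{4} + \left(3 - 3\right) = - \frac{1}{4} + 0 = - \frac{1}{4}$)
$G{\left(Z \right)} = - \frac{1}{4 Z}$
$s{\left(b \right)} = - \frac{1}{88}$ ($s{\left(b \right)} = - \frac{1}{4 \left(-3 + \left(-5\right)^{2}\right)} = - \frac{1}{4 \left(-3 + 25\right)} = - \frac{1}{4 \cdot 22} = \left(- \frac{1}{4}\right) \frac{1}{22} = - \frac{1}{88}$)
$D{\left(\left(1 - 2\right) - 1 \right)} s{\left(42 \right)} = \left(-3\right) \left(- \frac{1}{88}\right) = \frac{3}{88}$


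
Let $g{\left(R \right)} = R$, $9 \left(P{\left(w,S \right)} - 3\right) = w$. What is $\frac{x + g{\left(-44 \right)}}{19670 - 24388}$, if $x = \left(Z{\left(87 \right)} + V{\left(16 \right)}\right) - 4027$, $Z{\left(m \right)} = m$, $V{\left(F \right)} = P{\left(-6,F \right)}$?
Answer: $\frac{11945}{14154} \approx 0.84393$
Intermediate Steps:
$P{\left(w,S \right)} = 3 + \frac{w}{9}$
$V{\left(F \right)} = \frac{7}{3}$ ($V{\left(F \right)} = 3 + \frac{1}{9} \left(-6\right) = 3 - \frac{2}{3} = \frac{7}{3}$)
$x = - \frac{11813}{3}$ ($x = \left(87 + \frac{7}{3}\right) - 4027 = \frac{268}{3} - 4027 = - \frac{11813}{3} \approx -3937.7$)
$\frac{x + g{\left(-44 \right)}}{19670 - 24388} = \frac{- \frac{11813}{3} - 44}{19670 - 24388} = - \frac{11945}{3 \left(-4718\right)} = \left(- \frac{11945}{3}\right) \left(- \frac{1}{4718}\right) = \frac{11945}{14154}$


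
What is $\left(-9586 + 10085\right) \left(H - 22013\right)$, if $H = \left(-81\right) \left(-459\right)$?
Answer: $7567834$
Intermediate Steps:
$H = 37179$
$\left(-9586 + 10085\right) \left(H - 22013\right) = \left(-9586 + 10085\right) \left(37179 - 22013\right) = 499 \cdot 15166 = 7567834$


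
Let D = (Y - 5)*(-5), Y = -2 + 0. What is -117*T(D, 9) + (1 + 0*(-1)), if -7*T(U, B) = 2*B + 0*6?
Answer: 2113/7 ≈ 301.86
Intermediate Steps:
Y = -2
D = 35 (D = (-2 - 5)*(-5) = -7*(-5) = 35)
T(U, B) = -2*B/7 (T(U, B) = -(2*B + 0*6)/7 = -(2*B + 0)/7 = -2*B/7)
-117*T(D, 9) + (1 + 0*(-1)) = -(-234)*9/7 + (1 + 0*(-1)) = -117*(-18/7) + (1 + 0) = 2106/7 + 1 = 2113/7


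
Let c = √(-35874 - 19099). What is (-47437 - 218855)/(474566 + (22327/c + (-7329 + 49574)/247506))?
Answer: -1722911696899988576904/3070447626453881499073 - 1474508150037936*I*√54973/3070447626453881499073 ≈ -0.56113 - 0.0001126*I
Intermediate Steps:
c = I*√54973 (c = √(-54973) = I*√54973 ≈ 234.46*I)
(-47437 - 218855)/(474566 + (22327/c + (-7329 + 49574)/247506)) = (-47437 - 218855)/(474566 + (22327/((I*√54973)) + (-7329 + 49574)/247506)) = -266292/(474566 + (22327*(-I*√54973/54973) + 42245*(1/247506))) = -266292/(474566 + (-22327*I*√54973/54973 + 85/498)) = -266292/(474566 + (85/498 - 22327*I*√54973/54973)) = -266292/(236333953/498 - 22327*I*√54973/54973)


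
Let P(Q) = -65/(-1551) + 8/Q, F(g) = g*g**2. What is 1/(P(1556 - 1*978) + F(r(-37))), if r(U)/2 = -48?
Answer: -448239/396573154915 ≈ -1.1303e-6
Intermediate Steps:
r(U) = -96 (r(U) = 2*(-48) = -96)
F(g) = g**3
P(Q) = 65/1551 + 8/Q (P(Q) = -65*(-1/1551) + 8/Q = 65/1551 + 8/Q)
1/(P(1556 - 1*978) + F(r(-37))) = 1/((65/1551 + 8/(1556 - 1*978)) + (-96)**3) = 1/((65/1551 + 8/(1556 - 978)) - 884736) = 1/((65/1551 + 8/578) - 884736) = 1/((65/1551 + 8*(1/578)) - 884736) = 1/((65/1551 + 4/289) - 884736) = 1/(24989/448239 - 884736) = 1/(-396573154915/448239) = -448239/396573154915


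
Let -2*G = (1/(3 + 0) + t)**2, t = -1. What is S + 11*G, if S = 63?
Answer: 545/9 ≈ 60.556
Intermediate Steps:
G = -2/9 (G = -(1/(3 + 0) - 1)**2/2 = -(1/3 - 1)**2/2 = -(-2/3)**2/2 = -1/2*4/9 = -2/9 ≈ -0.22222)
S + 11*G = 63 + 11*(-2/9) = 63 - 22/9 = 545/9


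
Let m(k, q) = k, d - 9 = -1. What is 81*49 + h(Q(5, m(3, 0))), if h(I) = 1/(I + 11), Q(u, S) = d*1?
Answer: 75412/19 ≈ 3969.1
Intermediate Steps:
d = 8 (d = 9 - 1 = 8)
Q(u, S) = 8 (Q(u, S) = 8*1 = 8)
h(I) = 1/(11 + I)
81*49 + h(Q(5, m(3, 0))) = 81*49 + 1/(11 + 8) = 3969 + 1/19 = 75412/19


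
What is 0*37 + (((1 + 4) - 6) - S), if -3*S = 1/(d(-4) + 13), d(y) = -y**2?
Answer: -10/9 ≈ -1.1111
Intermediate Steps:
S = 1/9 (S = -1/(3*(-1*(-4)**2 + 13)) = -1/(3*(-1*16 + 13)) = -1/(3*(-16 + 13)) = -1/3/(-3) = -1/3*(-1/3) = 1/9 ≈ 0.11111)
0*37 + (((1 + 4) - 6) - S) = 0*37 + (((1 + 4) - 6) - 1*1/9) = 0 + ((5 - 6) - 1/9) = 0 + (-1 - 1/9) = 0 - 10/9 = -10/9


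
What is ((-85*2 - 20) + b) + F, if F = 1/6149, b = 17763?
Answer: 108056378/6149 ≈ 17573.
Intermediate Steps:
F = 1/6149 ≈ 0.00016263
((-85*2 - 20) + b) + F = ((-85*2 - 20) + 17763) + 1/6149 = ((-170 - 20) + 17763) + 1/6149 = (-190 + 17763) + 1/6149 = 17573 + 1/6149 = 108056378/6149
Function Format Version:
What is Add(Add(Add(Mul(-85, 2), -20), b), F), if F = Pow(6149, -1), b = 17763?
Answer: Rational(108056378, 6149) ≈ 17573.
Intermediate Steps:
F = Rational(1, 6149) ≈ 0.00016263
Add(Add(Add(Mul(-85, 2), -20), b), F) = Add(Add(Add(Mul(-85, 2), -20), 17763), Rational(1, 6149)) = Add(Add(Add(-170, -20), 17763), Rational(1, 6149)) = Add(Add(-190, 17763), Rational(1, 6149)) = Add(17573, Rational(1, 6149)) = Rational(108056378, 6149)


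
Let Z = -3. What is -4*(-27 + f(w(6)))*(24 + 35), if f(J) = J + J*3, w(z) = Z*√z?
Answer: 6372 + 2832*√6 ≈ 13309.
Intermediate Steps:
w(z) = -3*√z
f(J) = 4*J (f(J) = J + 3*J = 4*J)
-4*(-27 + f(w(6)))*(24 + 35) = -4*(-27 + 4*(-3*√6))*(24 + 35) = -4*(-27 - 12*√6)*59 = -4*(-1593 - 708*√6) = 6372 + 2832*√6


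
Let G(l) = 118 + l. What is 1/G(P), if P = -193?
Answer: -1/75 ≈ -0.013333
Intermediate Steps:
1/G(P) = 1/(118 - 193) = 1/(-75) = -1/75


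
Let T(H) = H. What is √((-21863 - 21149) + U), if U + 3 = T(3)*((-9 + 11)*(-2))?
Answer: I*√43027 ≈ 207.43*I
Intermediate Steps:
U = -15 (U = -3 + 3*((-9 + 11)*(-2)) = -3 + 3*(2*(-2)) = -3 + 3*(-4) = -3 - 12 = -15)
√((-21863 - 21149) + U) = √((-21863 - 21149) - 15) = √(-43012 - 15) = √(-43027) = I*√43027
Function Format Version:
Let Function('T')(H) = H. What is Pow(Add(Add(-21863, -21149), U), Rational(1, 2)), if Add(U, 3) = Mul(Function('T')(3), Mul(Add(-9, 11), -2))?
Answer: Mul(I, Pow(43027, Rational(1, 2))) ≈ Mul(207.43, I)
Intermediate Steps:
U = -15 (U = Add(-3, Mul(3, Mul(Add(-9, 11), -2))) = Add(-3, Mul(3, Mul(2, -2))) = Add(-3, Mul(3, -4)) = Add(-3, -12) = -15)
Pow(Add(Add(-21863, -21149), U), Rational(1, 2)) = Pow(Add(Add(-21863, -21149), -15), Rational(1, 2)) = Pow(Add(-43012, -15), Rational(1, 2)) = Pow(-43027, Rational(1, 2)) = Mul(I, Pow(43027, Rational(1, 2)))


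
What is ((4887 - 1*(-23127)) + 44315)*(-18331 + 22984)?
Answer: 336546837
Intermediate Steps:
((4887 - 1*(-23127)) + 44315)*(-18331 + 22984) = ((4887 + 23127) + 44315)*4653 = (28014 + 44315)*4653 = 72329*4653 = 336546837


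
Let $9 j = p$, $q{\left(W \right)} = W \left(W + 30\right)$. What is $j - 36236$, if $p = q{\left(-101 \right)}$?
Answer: $- \frac{318953}{9} \approx -35439.0$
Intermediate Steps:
$q{\left(W \right)} = W \left(30 + W\right)$
$p = 7171$ ($p = - 101 \left(30 - 101\right) = \left(-101\right) \left(-71\right) = 7171$)
$j = \frac{7171}{9}$ ($j = \frac{1}{9} \cdot 7171 = \frac{7171}{9} \approx 796.78$)
$j - 36236 = \frac{7171}{9} - 36236 = - \frac{318953}{9}$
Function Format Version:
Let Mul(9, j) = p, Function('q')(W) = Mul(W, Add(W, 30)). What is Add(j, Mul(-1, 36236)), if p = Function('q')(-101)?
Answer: Rational(-318953, 9) ≈ -35439.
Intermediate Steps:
Function('q')(W) = Mul(W, Add(30, W))
p = 7171 (p = Mul(-101, Add(30, -101)) = Mul(-101, -71) = 7171)
j = Rational(7171, 9) (j = Mul(Rational(1, 9), 7171) = Rational(7171, 9) ≈ 796.78)
Add(j, Mul(-1, 36236)) = Add(Rational(7171, 9), Mul(-1, 36236)) = Add(Rational(7171, 9), -36236) = Rational(-318953, 9)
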